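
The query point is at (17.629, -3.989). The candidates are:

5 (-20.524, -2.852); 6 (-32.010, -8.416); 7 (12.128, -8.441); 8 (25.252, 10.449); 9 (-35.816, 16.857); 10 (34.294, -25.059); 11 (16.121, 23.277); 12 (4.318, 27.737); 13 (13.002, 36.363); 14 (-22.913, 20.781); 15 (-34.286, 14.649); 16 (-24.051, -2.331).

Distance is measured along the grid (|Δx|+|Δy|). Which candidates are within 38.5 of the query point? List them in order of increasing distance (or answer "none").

7, 8, 11, 10

Distances from (17.629, -3.989):
5: |-38.153| + |1.137| = 38.153 + 1.137 = 39.290
6: |-49.639| + |-4.427| = 49.639 + 4.427 = 54.066
7: |-5.501| + |-4.452| = 5.501 + 4.452 = 9.953
8: |7.623| + |14.438| = 7.623 + 14.438 = 22.061
9: |-53.445| + |20.846| = 53.445 + 20.846 = 74.291
10: |16.665| + |-21.070| = 16.665 + 21.070 = 37.735
11: |-1.508| + |27.266| = 1.508 + 27.266 = 28.774
12: |-13.311| + |31.726| = 13.311 + 31.726 = 45.037
13: |-4.627| + |40.352| = 4.627 + 40.352 = 44.979
14: |-40.542| + |24.770| = 40.542 + 24.770 = 65.312
15: |-51.915| + |18.638| = 51.915 + 18.638 = 70.553
16: |-41.680| + |1.658| = 41.680 + 1.658 = 43.338
Threshold 38.5: 7 (9.953), 8 (22.061), 11 (28.774), 10 (37.735) are within range.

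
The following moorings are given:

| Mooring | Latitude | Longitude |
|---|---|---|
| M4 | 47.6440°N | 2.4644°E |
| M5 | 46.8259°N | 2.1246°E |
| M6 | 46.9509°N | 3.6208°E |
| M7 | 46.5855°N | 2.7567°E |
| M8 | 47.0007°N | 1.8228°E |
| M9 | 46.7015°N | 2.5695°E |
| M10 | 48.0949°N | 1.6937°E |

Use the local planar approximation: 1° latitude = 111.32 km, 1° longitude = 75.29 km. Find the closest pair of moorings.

Pairwise distances:
M4–M5: 94.5961 km
M4–M6: 116.3332 km
M4–M7: 119.8697 km
M4–M8: 86.3816 km
M4–M9: 105.2171 km
M4–M10: 76.7234 km
M5–M6: 113.5051 km
M5–M7: 54.5990 km
M5–M8: 29.9158 km
M5–M9: 36.2462 km
M5–M10: 144.9425 km
M6–M7: 76.7276 km
M6–M8: 135.4849 km
M6–M9: 83.8802 km
M6–M10: 193.0532 km
M7–M8: 84.1443 km
M7–M9: 19.1154 km
M7–M10: 186.1134 km
M8–M9: 65.3447 km
M8–M10: 122.1935 km
M9–M10: 168.5470 km
Closest pair: M7–M9 at 19.1154 km.

M7 and M9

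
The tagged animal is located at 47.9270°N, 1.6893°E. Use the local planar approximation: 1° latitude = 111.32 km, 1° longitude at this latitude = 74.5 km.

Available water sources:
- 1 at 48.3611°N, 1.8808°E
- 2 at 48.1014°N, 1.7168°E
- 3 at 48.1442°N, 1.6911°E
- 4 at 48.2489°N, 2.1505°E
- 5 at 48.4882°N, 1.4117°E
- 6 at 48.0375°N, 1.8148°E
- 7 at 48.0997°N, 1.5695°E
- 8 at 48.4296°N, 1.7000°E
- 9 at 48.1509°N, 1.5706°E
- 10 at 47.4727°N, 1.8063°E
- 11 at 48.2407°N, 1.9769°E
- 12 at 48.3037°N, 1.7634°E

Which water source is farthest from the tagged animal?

5

Distances from 47.9270°N, 1.6893°E:
1: √((0.4341·111.32)² + (0.1915·74.5)²) = √(2335.210136 + 203.540156) = 50.3860 km
2: √((0.1744·111.32)² + (0.0275·74.5)²) = √(376.911472 + 4.197377) = 19.5220 km
3: √((0.2172·111.32)² + (0.0018·74.5)²) = √(584.609727 + 0.017983) = 24.1791 km
4: √((0.3219·111.32)² + (0.4612·74.5)²) = √(1284.068963 + 1180.568368) = 49.6451 km
5: √((0.5612·111.32)² + (-0.2776·74.5)²) = √(3902.848741 + 427.712033) = 65.8070 km
6: √((0.1105·111.32)² + (0.1255·74.5)²) = √(151.311157 + 87.417825) = 15.4509 km
7: √((0.1727·111.32)² + (-0.1198·74.5)²) = √(369.599241 + 79.657410) = 21.1957 km
8: √((0.5026·111.32)² + (0.0107·74.5)²) = √(3130.338941 + 0.635448) = 55.9551 km
9: √((0.2239·111.32)² + (-0.1187·74.5)²) = √(621.233093 + 78.201302) = 26.4468 km
10: √((-0.4543·111.32)² + (0.1170·74.5)²) = √(2557.595558 + 75.977372) = 51.3183 km
11: √((0.3137·111.32)² + (0.2876·74.5)²) = √(1219.482108 + 459.082046) = 40.9703 km
12: √((0.3767·111.32)² + (0.0741·74.5)²) = √(1758.480820 + 30.475368) = 42.2961 km
Maximum: 5 at 65.8070 km.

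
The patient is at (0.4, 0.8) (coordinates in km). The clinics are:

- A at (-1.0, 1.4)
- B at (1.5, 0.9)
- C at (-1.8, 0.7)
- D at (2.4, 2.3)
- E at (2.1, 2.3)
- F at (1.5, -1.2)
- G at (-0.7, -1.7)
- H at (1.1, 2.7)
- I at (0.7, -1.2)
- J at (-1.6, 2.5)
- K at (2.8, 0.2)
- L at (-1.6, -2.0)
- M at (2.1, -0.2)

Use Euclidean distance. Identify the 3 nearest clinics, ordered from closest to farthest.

B, A, M

Distances from (0.4, 0.8):
A: √((-1.4)² + (0.6)²) = √(1.96000 + 0.36000) = 1.523 km
B: √((1.1)² + (0.1)²) = √(1.21000 + 0.01000) = 1.105 km
C: √((-2.2)² + (-0.1)²) = √(4.84000 + 0.01000) = 2.202 km
D: √((2.0)² + (1.5)²) = √(4.00000 + 2.25000) = 2.500 km
E: √((1.7)² + (1.5)²) = √(2.89000 + 2.25000) = 2.267 km
F: √((1.1)² + (-2.0)²) = √(1.21000 + 4.00000) = 2.283 km
G: √((-1.1)² + (-2.5)²) = √(1.21000 + 6.25000) = 2.731 km
H: √((0.7)² + (1.9)²) = √(0.49000 + 3.61000) = 2.025 km
I: √((0.3)² + (-2.0)²) = √(0.09000 + 4.00000) = 2.022 km
J: √((-2.0)² + (1.7)²) = √(4.00000 + 2.89000) = 2.625 km
K: √((2.4)² + (-0.6)²) = √(5.76000 + 0.36000) = 2.474 km
L: √((-2.0)² + (-2.8)²) = √(4.00000 + 7.84000) = 3.441 km
M: √((1.7)² + (-1.0)²) = √(2.89000 + 1.00000) = 1.972 km
Sorted: B (1.105 km) < A (1.523 km) < M (1.972 km) < I (2.022 km) < H (2.025 km) < …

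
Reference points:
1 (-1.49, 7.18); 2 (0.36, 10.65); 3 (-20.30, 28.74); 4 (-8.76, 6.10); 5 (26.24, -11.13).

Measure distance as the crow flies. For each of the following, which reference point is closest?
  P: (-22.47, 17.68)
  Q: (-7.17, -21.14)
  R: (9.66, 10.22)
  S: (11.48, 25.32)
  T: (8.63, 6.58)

P at (-22.47, 17.68):
  1: 23.46
  2: 23.89
  3: 11.27
  4: 17.95
  5: 56.59
  → nearest: 3 (11.27)
Q at (-7.17, -21.14):
  1: 28.88
  2: 32.67
  3: 51.58
  4: 27.29
  5: 34.88
  → nearest: 4 (27.29)
R at (9.66, 10.22):
  1: 11.56
  2: 9.31
  3: 35.22
  4: 18.88
  5: 27.03
  → nearest: 2 (9.31)
S at (11.48, 25.32):
  1: 22.30
  2: 18.41
  3: 31.96
  4: 27.91
  5: 39.33
  → nearest: 2 (18.41)
T at (8.63, 6.58):
  1: 10.14
  2: 9.22
  3: 36.44
  4: 17.40
  5: 24.98
  → nearest: 2 (9.22)

P→3; Q→4; R→2; S→2; T→2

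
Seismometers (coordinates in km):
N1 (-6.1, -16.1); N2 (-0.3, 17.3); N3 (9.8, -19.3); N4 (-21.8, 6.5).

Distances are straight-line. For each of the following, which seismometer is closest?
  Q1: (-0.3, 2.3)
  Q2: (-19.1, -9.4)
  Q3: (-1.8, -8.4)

Q1→N2; Q2→N1; Q3→N1

Q1 at (-0.3, 2.3):
  N1: √((-5.8)² + (-18.4)²) = √(33.640 + 338.560) = 19.3 km
  N2: √((0.0)² + (15.0)²) = √(0.000 + 225.000) = 15.0 km
  N3: √((10.1)² + (-21.6)²) = √(102.010 + 466.560) = 23.8 km
  N4: √((-21.5)² + (4.2)²) = √(462.250 + 17.640) = 21.9 km
  → nearest: N2 (15.0 km)
Q2 at (-19.1, -9.4):
  N1: √((13.0)² + (-6.7)²) = √(169.000 + 44.890) = 14.6 km
  N2: √((18.8)² + (26.7)²) = √(353.440 + 712.890) = 32.7 km
  N3: √((28.9)² + (-9.9)²) = √(835.210 + 98.010) = 30.5 km
  N4: √((-2.7)² + (15.9)²) = √(7.290 + 252.810) = 16.1 km
  → nearest: N1 (14.6 km)
Q3 at (-1.8, -8.4):
  N1: √((-4.3)² + (-7.7)²) = √(18.490 + 59.290) = 8.8 km
  N2: √((1.5)² + (25.7)²) = √(2.250 + 660.490) = 25.7 km
  N3: √((11.6)² + (-10.9)²) = √(134.560 + 118.810) = 15.9 km
  N4: √((-20.0)² + (14.9)²) = √(400.000 + 222.010) = 24.9 km
  → nearest: N1 (8.8 km)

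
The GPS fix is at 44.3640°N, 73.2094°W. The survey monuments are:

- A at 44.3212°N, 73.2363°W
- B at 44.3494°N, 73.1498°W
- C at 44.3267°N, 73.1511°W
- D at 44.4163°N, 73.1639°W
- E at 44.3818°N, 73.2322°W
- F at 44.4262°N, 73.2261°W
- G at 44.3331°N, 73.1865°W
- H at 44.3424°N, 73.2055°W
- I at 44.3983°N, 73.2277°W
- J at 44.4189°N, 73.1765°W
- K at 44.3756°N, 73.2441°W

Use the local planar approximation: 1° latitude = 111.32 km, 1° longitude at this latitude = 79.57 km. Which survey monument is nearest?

H

Distances from 44.3640°N, 73.2094°W:
A: 5.2232 km
B: 5.0131 km
C: 6.2258 km
D: 6.8559 km
E: 2.6866 km
F: 7.0505 km
G: 3.8926 km
H: 2.4245 km
I: 4.0865 km
J: 6.6485 km
K: 3.0481 km
Minimum: H at 2.4245 km.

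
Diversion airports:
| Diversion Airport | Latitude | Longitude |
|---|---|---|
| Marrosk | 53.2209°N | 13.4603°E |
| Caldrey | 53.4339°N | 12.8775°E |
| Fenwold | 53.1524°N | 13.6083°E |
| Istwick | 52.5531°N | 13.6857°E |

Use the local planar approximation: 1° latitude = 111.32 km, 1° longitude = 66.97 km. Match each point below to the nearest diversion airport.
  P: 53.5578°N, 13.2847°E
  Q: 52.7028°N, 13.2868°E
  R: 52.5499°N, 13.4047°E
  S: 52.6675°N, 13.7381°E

P at 53.5578°N, 13.2847°E:
  Marrosk: √((-0.3369·111.32)² + (0.1756·66.97)²) = √(1406.528114 + 138.296001) = 39.3043 km
  Caldrey: √((-0.1239·111.32)² + (-0.4072·66.97)²) = √(190.234380 + 743.662935) = 30.5597 km
  Fenwold: √((-0.4054·111.32)² + (0.3236·66.97)²) = √(2036.638194 + 469.653566) = 50.0629 km
  Istwick: √((-1.0047·111.32)² + (0.4010·66.97)²) = √(12508.902281 + 721.189414) = 115.0221 km
  → nearest: Caldrey (30.5597 km)
Q at 52.7028°N, 13.2868°E:
  Marrosk: √((0.5181·111.32)² + (0.1735·66.97)²) = √(3326.393167 + 135.008016) = 58.8337 km
  Caldrey: √((0.7311·111.32)² + (-0.4093·66.97)²) = √(6623.689460 + 751.353108) = 85.8781 km
  Fenwold: √((0.4496·111.32)² + (0.3215·66.97)²) = √(2504.949647 + 463.577717) = 54.4842 km
  Istwick: √((-0.1497·111.32)² + (0.3989·66.97)²) = √(277.709026 + 713.655588) = 31.4859 km
  → nearest: Istwick (31.4859 km)
R at 52.5499°N, 13.4047°E:
  Marrosk: √((0.6710·111.32)² + (0.0556·66.97)²) = √(5579.450586 + 13.864691) = 74.7885 km
  Caldrey: √((0.8840·111.32)² + (-0.5272·66.97)²) = √(9683.914031 + 1246.554874) = 104.5489 km
  Fenwold: √((0.6025·111.32)² + (0.2036·66.97)²) = √(4498.425142 + 185.915734) = 68.4422 km
  Istwick: √((0.0032·111.32)² + (0.2810·66.97)²) = √(0.126896 + 354.138577) = 18.8219 km
  → nearest: Istwick (18.8219 km)
S at 52.6675°N, 13.7381°E:
  Marrosk: √((0.5534·111.32)² + (-0.2778·66.97)²) = √(3795.112942 + 346.118713) = 64.3524 km
  Caldrey: √((0.7664·111.32)² + (-0.8606·66.97)²) = √(7278.759794 + 3321.721989) = 102.9586 km
  Fenwold: √((0.4849·111.32)² + (-0.1298·66.97)²) = √(2913.739782 + 75.563138) = 54.6745 km
  Istwick: √((-0.1144·111.32)² + (-0.0524·66.97)²) = √(162.180429 + 12.314681) = 13.2097 km
  → nearest: Istwick (13.2097 km)

P→Caldrey; Q→Istwick; R→Istwick; S→Istwick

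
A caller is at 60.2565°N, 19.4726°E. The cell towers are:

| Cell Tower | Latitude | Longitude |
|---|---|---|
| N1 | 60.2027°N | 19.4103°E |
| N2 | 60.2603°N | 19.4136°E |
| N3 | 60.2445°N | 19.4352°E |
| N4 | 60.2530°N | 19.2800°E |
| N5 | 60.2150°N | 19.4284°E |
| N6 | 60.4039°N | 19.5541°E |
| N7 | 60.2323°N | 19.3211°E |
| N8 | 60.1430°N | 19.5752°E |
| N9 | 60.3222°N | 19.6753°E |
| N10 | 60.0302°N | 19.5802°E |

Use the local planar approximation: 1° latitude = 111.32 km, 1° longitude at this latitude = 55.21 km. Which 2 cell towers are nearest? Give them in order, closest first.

Distances from 60.2565°N, 19.4726°E:
N1: √((-0.0538·111.32)² + (-0.0623·55.21)²) = √(35.868313 + 11.830731) = 6.9064 km
N2: √((0.0038·111.32)² + (-0.0590·55.21)²) = √(0.178943 + 10.610590) = 3.2847 km
N3: √((-0.0120·111.32)² + (-0.0374·55.21)²) = √(1.784469 + 4.263622) = 2.4593 km
N4: √((-0.0035·111.32)² + (-0.1926·55.21)²) = √(0.151804 + 113.070174) = 10.6406 km
N5: √((-0.0415·111.32)² + (-0.0442·55.21)²) = √(21.342367 + 5.954976) = 5.2247 km
N6: √((0.1474·111.32)² + (0.0815·55.21)²) = √(269.241104 + 20.246535) = 17.0143 km
N7: √((-0.0242·111.32)² + (-0.1515·55.21)²) = √(7.257334 + 69.961765) = 8.7874 km
N8: √((-0.1135·111.32)² + (0.1026·55.21)²) = √(159.638676 + 32.087081) = 13.8465 km
N9: √((0.0657·111.32)² + (0.2027·55.21)²) = √(53.490559 + 125.239981) = 13.3690 km
N10: √((-0.2263·111.32)² + (0.1076·55.21)²) = √(634.622555 + 35.290681) = 25.8827 km
Sorted: N3 (2.4593 km) < N2 (3.2847 km) < N5 (5.2247 km) < N1 (6.9064 km) < …

N3, N2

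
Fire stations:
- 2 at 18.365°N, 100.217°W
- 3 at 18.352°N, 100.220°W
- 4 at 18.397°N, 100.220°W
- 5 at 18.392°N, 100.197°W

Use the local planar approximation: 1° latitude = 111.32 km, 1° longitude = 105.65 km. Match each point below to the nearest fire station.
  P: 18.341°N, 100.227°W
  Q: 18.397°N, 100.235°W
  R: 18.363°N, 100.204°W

P at 18.341°N, 100.227°W:
  2: 2.873 km
  3: 1.431 km
  4: 6.278 km
  5: 6.502 km
  → nearest: 3 (1.431 km)
Q at 18.397°N, 100.235°W:
  2: 4.038 km
  3: 5.254 km
  4: 1.585 km
  5: 4.053 km
  → nearest: 4 (1.585 km)
R at 18.363°N, 100.204°W:
  2: 1.391 km
  3: 2.087 km
  4: 4.145 km
  5: 3.312 km
  → nearest: 2 (1.391 km)

P→3; Q→4; R→2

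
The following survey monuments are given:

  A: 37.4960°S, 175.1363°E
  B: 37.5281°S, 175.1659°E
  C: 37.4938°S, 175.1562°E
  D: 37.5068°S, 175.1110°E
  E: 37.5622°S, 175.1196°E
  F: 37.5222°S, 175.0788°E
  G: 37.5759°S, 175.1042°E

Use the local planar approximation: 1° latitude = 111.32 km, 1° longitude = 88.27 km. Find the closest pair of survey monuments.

A and C

Pairwise distances:
A–B: 4.4267 km
A–C: 1.7736 km
A–D: 2.5363 km
A–E: 7.5154 km
A–F: 5.8538 km
A–G: 9.3349 km
B–C: 3.9131 km
B–D: 5.3950 km
B–E: 5.5779 km
B–F: 7.7163 km
B–G: 7.6142 km
C–D: 4.2441 km
C–E: 8.2713 km
C–F: 7.5281 km
C–G: 10.2272 km
D–E: 6.2137 km
D–F: 3.3193 km
D–G: 7.7156 km
E–F: 5.7269 km
E–G: 2.0430 km
F–G: 6.3845 km
Closest pair: A–C at 1.7736 km.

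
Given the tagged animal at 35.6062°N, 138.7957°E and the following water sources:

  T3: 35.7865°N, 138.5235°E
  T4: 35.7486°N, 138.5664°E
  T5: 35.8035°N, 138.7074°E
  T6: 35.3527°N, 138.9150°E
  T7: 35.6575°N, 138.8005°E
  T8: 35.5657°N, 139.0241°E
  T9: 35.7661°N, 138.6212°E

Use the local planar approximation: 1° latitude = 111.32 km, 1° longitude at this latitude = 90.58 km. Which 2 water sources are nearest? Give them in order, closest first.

T7, T8

Distances from 35.6062°N, 138.7957°E:
T3: 31.7924 km
T4: 26.1281 km
T5: 23.3744 km
T6: 30.2179 km
T7: 5.7272 km
T8: 21.1740 km
T9: 23.8050 km
Sorted: T7 (5.7272 km) < T8 (21.1740 km) < T5 (23.3744 km) < T9 (23.8050 km) < …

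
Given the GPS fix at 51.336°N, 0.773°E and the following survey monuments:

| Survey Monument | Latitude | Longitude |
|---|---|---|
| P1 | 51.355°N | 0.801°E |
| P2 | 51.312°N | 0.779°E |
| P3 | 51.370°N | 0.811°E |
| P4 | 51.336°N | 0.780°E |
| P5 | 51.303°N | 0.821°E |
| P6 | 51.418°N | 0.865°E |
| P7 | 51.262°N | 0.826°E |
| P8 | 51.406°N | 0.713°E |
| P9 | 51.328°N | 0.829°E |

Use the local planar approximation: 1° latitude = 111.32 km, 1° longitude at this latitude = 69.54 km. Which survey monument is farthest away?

P6

Distances from 51.336°N, 0.773°E:
P1: √((0.019·111.32)² + (0.028·69.54)²) = √(4.47356 + 3.79128) = 2.875 km
P2: √((-0.024·111.32)² + (0.006·69.54)²) = √(7.13787 + 0.17409) = 2.704 km
P3: √((0.034·111.32)² + (0.038·69.54)²) = √(14.32532 + 6.98291) = 4.616 km
P4: √((0.000·111.32)² + (0.007·69.54)²) = √(0.00000 + 0.23695) = 0.487 km
P5: √((-0.033·111.32)² + (0.048·69.54)²) = √(13.49504 + 11.14171) = 4.964 km
P6: √((0.082·111.32)² + (0.092·69.54)²) = √(83.32477 + 40.93031) = 11.147 km
P7: √((-0.074·111.32)² + (0.053·69.54)²) = √(67.85937 + 13.58379) = 9.025 km
P8: √((0.070·111.32)² + (-0.060·69.54)²) = √(60.72150 + 17.40892) = 8.839 km
P9: √((-0.008·111.32)² + (0.056·69.54)²) = √(0.79310 + 15.16511) = 3.995 km
Maximum: P6 at 11.147 km.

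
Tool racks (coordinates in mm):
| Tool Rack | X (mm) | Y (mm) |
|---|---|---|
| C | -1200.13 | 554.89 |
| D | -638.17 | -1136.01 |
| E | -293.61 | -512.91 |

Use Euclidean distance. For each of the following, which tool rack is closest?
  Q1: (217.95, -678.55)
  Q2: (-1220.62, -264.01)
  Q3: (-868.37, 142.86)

Q1 at (217.95, -678.55):
  C: 1879.45 mm
  D: 970.68 mm
  E: 537.71 mm
  → nearest: E (537.71 mm)
Q2 at (-1220.62, -264.01):
  C: 819.16 mm
  D: 1048.63 mm
  E: 959.84 mm
  → nearest: C (819.16 mm)
Q3 at (-868.37, 142.86):
  C: 528.99 mm
  D: 1299.42 mm
  E: 872.00 mm
  → nearest: C (528.99 mm)

Q1→E; Q2→C; Q3→C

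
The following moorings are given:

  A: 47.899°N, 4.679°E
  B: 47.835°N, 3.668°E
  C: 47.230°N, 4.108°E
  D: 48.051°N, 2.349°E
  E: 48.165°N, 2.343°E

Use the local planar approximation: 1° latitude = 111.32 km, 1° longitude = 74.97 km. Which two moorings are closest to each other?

Pairwise distances:
A–B: 76.129 km
A–C: 85.900 km
A–D: 175.498 km
A–E: 177.616 km
B–C: 74.993 km
B–D: 101.767 km
B–E: 105.910 km
C–D: 160.447 km
C–E: 168.353 km
D–E: 12.698 km
Closest pair: D–E at 12.698 km.

D and E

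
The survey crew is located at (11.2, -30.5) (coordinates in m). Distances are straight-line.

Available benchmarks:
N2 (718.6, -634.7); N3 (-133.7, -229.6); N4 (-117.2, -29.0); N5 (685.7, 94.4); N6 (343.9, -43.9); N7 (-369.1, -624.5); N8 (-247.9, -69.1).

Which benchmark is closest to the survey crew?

N4

Distances from (11.2, -30.5):
N2: 930.3 m
N3: 246.2 m
N4: 128.4 m
N5: 686.0 m
N6: 333.0 m
N7: 705.3 m
N8: 262.0 m
Minimum: N4 at 128.4 m.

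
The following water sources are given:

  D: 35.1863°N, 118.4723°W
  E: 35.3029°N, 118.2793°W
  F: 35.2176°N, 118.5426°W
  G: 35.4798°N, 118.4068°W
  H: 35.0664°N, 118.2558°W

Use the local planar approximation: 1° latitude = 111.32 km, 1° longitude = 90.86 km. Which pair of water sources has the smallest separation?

D and F

Pairwise distances:
D–E: √((0.1166·111.32)² + (0.1930·90.86)²) = √(168.478116 + 307.510595) = 21.8172 km
D–F: √((0.0313·111.32)² + (-0.0703·90.86)²) = √(12.140458 + 40.799620) = 7.2760 km
D–G: √((0.2935·111.32)² + (0.0655·90.86)²) = √(1067.487029 + 35.418329) = 33.2100 km
D–H: √((-0.1199·111.32)² + (0.2165·90.86)²) = √(178.149563 + 386.955716) = 23.7719 km
E–F: √((-0.0853·111.32)² + (-0.2633·90.86)²) = √(90.166343 + 572.330886) = 25.7390 km
E–G: √((0.1769·111.32)² + (-0.1275·90.86)²) = √(387.794871 + 134.204116) = 22.8473 km
E–H: √((-0.2365·111.32)² + (0.0235·90.86)²) = √(693.120407 + 4.559122) = 26.4136 km
F–G: √((0.2622·111.32)² + (0.1358·90.86)²) = √(851.945415 + 152.245689) = 31.6890 km
F–H: √((-0.1512·111.32)² + (0.2868·90.86)²) = √(283.302220 + 679.053136) = 31.0219 km
G–H: √((-0.4134·111.32)² + (0.1510·90.86)²) = √(2117.811684 + 188.234558) = 48.0213 km
Closest pair: D–F at 7.2760 km.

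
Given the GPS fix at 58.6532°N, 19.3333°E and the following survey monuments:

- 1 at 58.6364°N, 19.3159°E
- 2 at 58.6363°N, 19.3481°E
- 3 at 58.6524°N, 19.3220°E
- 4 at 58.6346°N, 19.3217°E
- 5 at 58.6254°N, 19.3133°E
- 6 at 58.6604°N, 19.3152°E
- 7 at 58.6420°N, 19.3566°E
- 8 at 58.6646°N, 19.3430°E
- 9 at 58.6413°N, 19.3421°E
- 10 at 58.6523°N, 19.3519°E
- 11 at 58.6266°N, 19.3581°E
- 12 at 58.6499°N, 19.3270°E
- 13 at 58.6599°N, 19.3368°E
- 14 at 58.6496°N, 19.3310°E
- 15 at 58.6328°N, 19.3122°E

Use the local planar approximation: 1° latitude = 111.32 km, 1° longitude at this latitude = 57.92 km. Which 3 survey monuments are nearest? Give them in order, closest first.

Distances from 58.6532°N, 19.3333°E:
1: 2.1244 km
2: 2.0674 km
3: 0.6605 km
4: 2.1768 km
5: 3.3044 km
6: 1.3196 km
7: 1.8373 km
8: 1.3879 km
9: 1.4194 km
10: 1.0820 km
11: 3.2911 km
12: 0.5178 km
13: 0.7729 km
14: 0.4223 km
15: 2.5789 km
Sorted: 14 (0.4223 km) < 12 (0.5178 km) < 3 (0.6605 km) < 13 (0.7729 km) < 10 (1.0820 km) < …

14, 12, 3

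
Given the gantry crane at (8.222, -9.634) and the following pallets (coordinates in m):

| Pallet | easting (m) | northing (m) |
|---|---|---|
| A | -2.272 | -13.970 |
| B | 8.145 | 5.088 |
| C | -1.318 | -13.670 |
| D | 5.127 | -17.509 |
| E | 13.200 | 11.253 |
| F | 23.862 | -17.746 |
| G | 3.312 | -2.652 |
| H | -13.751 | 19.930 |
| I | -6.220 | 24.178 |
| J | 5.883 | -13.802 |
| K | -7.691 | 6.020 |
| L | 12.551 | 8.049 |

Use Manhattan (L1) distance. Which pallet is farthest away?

Distances from (8.222, -9.634):
A: |-10.494| + |-4.336| = 10.494 + 4.336 = 14.830 m
B: |-0.077| + |14.722| = 0.077 + 14.722 = 14.799 m
C: |-9.540| + |-4.036| = 9.540 + 4.036 = 13.576 m
D: |-3.095| + |-7.875| = 3.095 + 7.875 = 10.970 m
E: |4.978| + |20.887| = 4.978 + 20.887 = 25.865 m
F: |15.640| + |-8.112| = 15.640 + 8.112 = 23.752 m
G: |-4.910| + |6.982| = 4.910 + 6.982 = 11.892 m
H: |-21.973| + |29.564| = 21.973 + 29.564 = 51.537 m
I: |-14.442| + |33.812| = 14.442 + 33.812 = 48.254 m
J: |-2.339| + |-4.168| = 2.339 + 4.168 = 6.507 m
K: |-15.913| + |15.654| = 15.913 + 15.654 = 31.567 m
L: |4.329| + |17.683| = 4.329 + 17.683 = 22.012 m
Maximum: H at 51.537 m.

H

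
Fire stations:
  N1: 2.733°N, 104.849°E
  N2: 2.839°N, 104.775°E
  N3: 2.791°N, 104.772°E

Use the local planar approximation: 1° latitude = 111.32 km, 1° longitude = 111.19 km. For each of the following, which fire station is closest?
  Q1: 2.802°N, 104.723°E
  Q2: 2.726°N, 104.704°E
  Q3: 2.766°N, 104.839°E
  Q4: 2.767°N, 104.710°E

Q1→N3; Q2→N3; Q3→N1; Q4→N3

Q1 at 2.802°N, 104.723°E:
  N1: 15.977 km
  N2: 7.099 km
  N3: 5.584 km
  → nearest: N3 (5.584 km)
Q2 at 2.726°N, 104.704°E:
  N1: 16.141 km
  N2: 14.851 km
  N3: 10.465 km
  → nearest: N3 (10.465 km)
Q3 at 2.766°N, 104.839°E:
  N1: 3.838 km
  N2: 10.802 km
  N3: 7.953 km
  → nearest: N1 (3.838 km)
Q4 at 2.767°N, 104.710°E:
  N1: 15.912 km
  N2: 10.792 km
  N3: 7.393 km
  → nearest: N3 (7.393 km)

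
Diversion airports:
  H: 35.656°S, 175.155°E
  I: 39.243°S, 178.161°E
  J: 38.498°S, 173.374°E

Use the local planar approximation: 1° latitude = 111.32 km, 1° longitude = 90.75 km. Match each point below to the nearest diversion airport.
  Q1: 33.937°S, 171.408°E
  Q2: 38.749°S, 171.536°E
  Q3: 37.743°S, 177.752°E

Q1→H; Q2→J; Q3→I

Q1 at 33.937°S, 171.408°E:
  H: 390.187 km
  I: 851.146 km
  J: 538.165 km
  → nearest: H (390.187 km)
Q2 at 38.749°S, 171.536°E:
  H: 475.830 km
  I: 603.729 km
  J: 169.123 km
  → nearest: J (169.123 km)
Q3 at 37.743°S, 177.752°E:
  H: 330.936 km
  I: 171.055 km
  J: 406.096 km
  → nearest: I (171.055 km)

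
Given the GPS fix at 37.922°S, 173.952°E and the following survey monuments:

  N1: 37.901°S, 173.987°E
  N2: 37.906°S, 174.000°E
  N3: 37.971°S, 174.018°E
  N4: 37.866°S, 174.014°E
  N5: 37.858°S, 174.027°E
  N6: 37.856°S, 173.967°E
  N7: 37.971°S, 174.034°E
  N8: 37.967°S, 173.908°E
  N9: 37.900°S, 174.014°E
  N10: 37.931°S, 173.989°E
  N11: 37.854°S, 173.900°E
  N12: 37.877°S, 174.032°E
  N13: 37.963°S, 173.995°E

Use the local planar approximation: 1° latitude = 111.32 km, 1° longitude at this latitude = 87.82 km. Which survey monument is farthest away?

N5

Distances from 37.922°S, 173.952°E:
N1: 3.862 km
N2: 4.576 km
N3: 7.959 km
N4: 8.277 km
N5: 9.703 km
N6: 7.464 km
N7: 9.034 km
N8: 6.327 km
N9: 5.970 km
N10: 3.400 km
N11: 8.841 km
N12: 8.629 km
N13: 5.924 km
Maximum: N5 at 9.703 km.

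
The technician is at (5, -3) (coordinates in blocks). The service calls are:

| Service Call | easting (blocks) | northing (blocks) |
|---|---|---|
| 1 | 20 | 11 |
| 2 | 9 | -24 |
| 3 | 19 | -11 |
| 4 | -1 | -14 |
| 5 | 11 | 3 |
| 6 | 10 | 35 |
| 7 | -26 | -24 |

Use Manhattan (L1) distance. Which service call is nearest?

5

Distances from (5, -3):
1: 29 blocks
2: 25 blocks
3: 22 blocks
4: 17 blocks
5: 12 blocks
6: 43 blocks
7: 52 blocks
Minimum: 5 at 12 blocks.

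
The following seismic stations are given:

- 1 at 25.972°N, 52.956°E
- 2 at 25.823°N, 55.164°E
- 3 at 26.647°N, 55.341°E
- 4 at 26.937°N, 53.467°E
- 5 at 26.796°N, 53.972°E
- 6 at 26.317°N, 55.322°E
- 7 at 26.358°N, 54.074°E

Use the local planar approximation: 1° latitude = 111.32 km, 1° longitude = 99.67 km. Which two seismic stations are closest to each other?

Pairwise distances:
3–6: 36.784 km
5–7: 49.807 km
4–5: 52.724 km
2–6: 57.202 km
4–7: 88.400 km
2–3: 93.409 km
1–4: 118.886 km
1–7: 119.429 km
2–7: 123.894 km
6–7: 124.472 km
3–7: 130.315 km
1–5: 136.633 km
3–5: 137.453 km
5–6: 144.735 km
2–5: 160.770 km
3–4: 189.551 km
4–6: 197.350 km
2–4: 209.731 km
1–2: 220.696 km
1–6: 238.926 km
1–3: 249.306 km
Closest pair: 3–6 at 36.784 km.

3 and 6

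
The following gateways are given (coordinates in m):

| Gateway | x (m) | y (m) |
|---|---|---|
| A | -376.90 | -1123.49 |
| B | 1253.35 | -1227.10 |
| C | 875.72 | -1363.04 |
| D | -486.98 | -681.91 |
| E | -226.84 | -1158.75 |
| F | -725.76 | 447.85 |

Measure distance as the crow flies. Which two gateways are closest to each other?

Pairwise distances:
A–B: 1633.54 m
A–C: 1275.32 m
A–D: 455.09 m
A–E: 154.15 m
A–F: 1609.60 m
B–C: 401.35 m
B–D: 1823.73 m
B–E: 1481.77 m
B–F: 2592.75 m
C–D: 1523.45 m
C–E: 1121.33 m
C–F: 2417.45 m
D–E: 543.18 m
D–F: 1154.72 m
E–F: 1682.29 m
Closest pair: A–E at 154.15 m.

A and E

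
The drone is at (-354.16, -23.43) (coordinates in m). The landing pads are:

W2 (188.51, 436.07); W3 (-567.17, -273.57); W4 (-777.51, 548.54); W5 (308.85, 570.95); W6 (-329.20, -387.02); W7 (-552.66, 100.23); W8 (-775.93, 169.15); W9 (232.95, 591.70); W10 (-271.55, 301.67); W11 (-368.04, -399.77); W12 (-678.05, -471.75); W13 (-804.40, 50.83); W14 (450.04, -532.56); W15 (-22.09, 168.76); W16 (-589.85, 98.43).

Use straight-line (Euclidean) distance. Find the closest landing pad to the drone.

W7

Distances from (-354.16, -23.43):
W2: 711.08 m
W3: 328.55 m
W4: 711.60 m
W5: 890.43 m
W6: 364.45 m
W7: 233.87 m
W8: 463.66 m
W9: 850.34 m
W10: 335.43 m
W11: 376.60 m
W12: 553.08 m
W13: 456.32 m
W14: 951.81 m
W15: 383.68 m
W16: 265.33 m
Minimum: W7 at 233.87 m.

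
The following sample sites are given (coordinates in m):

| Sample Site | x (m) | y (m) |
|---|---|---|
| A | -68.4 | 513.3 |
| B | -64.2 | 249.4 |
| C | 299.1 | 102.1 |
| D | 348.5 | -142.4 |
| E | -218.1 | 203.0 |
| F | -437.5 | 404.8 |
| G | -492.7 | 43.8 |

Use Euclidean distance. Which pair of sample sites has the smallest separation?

Pairwise distances:
A–B: 263.9 m
A–C: 551.5 m
A–D: 777.0 m
A–E: 344.5 m
A–F: 384.7 m
A–G: 632.8 m
B–C: 392.0 m
B–D: 569.1 m
B–E: 160.7 m
B–F: 404.4 m
B–G: 475.3 m
C–D: 249.4 m
C–E: 527.0 m
C–F: 796.4 m
C–G: 793.9 m
D–E: 663.6 m
D–F: 957.7 m
D–G: 861.6 m
E–F: 298.1 m
E–G: 317.4 m
F–G: 365.2 m
Closest pair: B–E at 160.7 m.

B and E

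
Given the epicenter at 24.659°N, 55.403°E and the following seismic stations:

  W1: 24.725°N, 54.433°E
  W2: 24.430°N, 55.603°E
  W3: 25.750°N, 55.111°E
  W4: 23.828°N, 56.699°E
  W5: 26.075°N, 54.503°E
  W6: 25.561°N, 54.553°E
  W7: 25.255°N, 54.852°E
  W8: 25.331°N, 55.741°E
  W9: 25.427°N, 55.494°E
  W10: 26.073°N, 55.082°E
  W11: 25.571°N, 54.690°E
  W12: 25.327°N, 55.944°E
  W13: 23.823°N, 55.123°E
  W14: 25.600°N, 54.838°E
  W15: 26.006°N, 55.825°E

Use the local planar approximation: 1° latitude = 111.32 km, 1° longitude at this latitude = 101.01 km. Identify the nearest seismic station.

W2

Distances from 24.659°N, 55.403°E:
W1: √((0.066·111.32)² + (-0.970·101.01)²) = √(53.98017 + 9600.02161) = 98.255 km
W2: √((-0.229·111.32)² + (0.200·101.01)²) = √(649.85634 + 408.12080) = 32.527 km
W3: √((1.091·111.32)² + (-0.292·101.01)²) = √(14750.13165 + 869.95031) = 124.980 km
W4: √((-0.831·111.32)² + (1.296·101.01)²) = √(8557.53025 + 17137.15581) = 160.296 km
W5: √((1.416·111.32)² + (-0.900·101.01)²) = √(24846.93947 + 8264.44628) = 181.965 km
W6: √((0.902·111.32)² + (-0.850·101.01)²) = √(10082.29663 + 7371.68202) = 132.114 km
W7: √((0.596·111.32)² + (-0.551·101.01)²) = √(4401.88725 + 3097.64711) = 86.600 km
W8: √((0.672·111.32)² + (0.338·101.01)²) = √(5596.09323 + 1165.63383) = 82.230 km
W9: √((0.768·111.32)² + (0.091·101.01)²) = √(7309.18300 + 84.49121) = 85.986 km
W10: √((1.414·111.32)² + (-0.321·101.01)²) = √(24776.79995 + 1051.32939) = 160.711 km
W11: √((0.912·111.32)² + (-0.713·101.01)²) = √(10307.09009 + 5186.89913) = 124.475 km
W12: √((0.668·111.32)² + (0.541·101.01)²) = √(5529.67135 + 2986.23013) = 92.282 km
W13: √((-0.836·111.32)² + (-0.280·101.01)²) = √(8660.81875 + 799.91678) = 97.266 km
W14: √((0.941·111.32)² + (-0.565·101.01)²) = √(10973.00664 + 3257.05909) = 119.290 km
W15: √((1.347·111.32)² + (0.422·101.01)²) = √(22484.41470 + 1816.99463) = 155.889 km
Minimum: W2 at 32.527 km.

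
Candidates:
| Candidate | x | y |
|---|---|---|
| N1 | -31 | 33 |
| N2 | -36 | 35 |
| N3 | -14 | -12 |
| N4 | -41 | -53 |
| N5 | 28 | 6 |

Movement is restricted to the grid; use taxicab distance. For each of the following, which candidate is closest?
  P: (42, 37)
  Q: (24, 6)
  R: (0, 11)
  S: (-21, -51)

P→N5; Q→N5; R→N5; S→N4

P at (42, 37):
  N1: 77
  N2: 80
  N3: 105
  N4: 173
  N5: 45
  → nearest: N5 (45)
Q at (24, 6):
  N1: 82
  N2: 89
  N3: 56
  N4: 124
  N5: 4
  → nearest: N5 (4)
R at (0, 11):
  N1: 53
  N2: 60
  N3: 37
  N4: 105
  N5: 33
  → nearest: N5 (33)
S at (-21, -51):
  N1: 94
  N2: 101
  N3: 46
  N4: 22
  N5: 106
  → nearest: N4 (22)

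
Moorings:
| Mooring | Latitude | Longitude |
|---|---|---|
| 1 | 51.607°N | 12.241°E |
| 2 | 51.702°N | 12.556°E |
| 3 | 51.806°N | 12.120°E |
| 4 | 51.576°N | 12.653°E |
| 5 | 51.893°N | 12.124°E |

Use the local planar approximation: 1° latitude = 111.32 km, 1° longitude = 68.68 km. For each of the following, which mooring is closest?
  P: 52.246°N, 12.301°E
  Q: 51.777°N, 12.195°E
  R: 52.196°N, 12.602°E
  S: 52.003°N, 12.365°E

P at 52.246°N, 12.301°E:
  1: √((-0.639·111.32)² + (-0.060·68.68)²) = √(5059.97198 + 16.98099) = 71.253 km
  2: √((-0.544·111.32)² + (0.255·68.68)²) = √(3667.28105 + 306.71918) = 63.040 km
  3: √((-0.440·111.32)² + (-0.181·68.68)²) = √(2399.11877 + 154.53175) = 50.534 km
  4: √((-0.670·111.32)² + (0.352·68.68)²) = √(5562.83272 + 584.44803) = 78.405 km
  5: √((-0.353·111.32)² + (-0.177·68.68)²) = √(1544.17247 + 147.77709) = 41.133 km
  → nearest: 5 (41.133 km)
Q at 51.777°N, 12.195°E:
  1: √((-0.170·111.32)² + (0.046·68.68)²) = √(358.13292 + 9.98105) = 19.186 km
  2: √((-0.075·111.32)² + (0.361·68.68)²) = √(69.70580 + 614.71665) = 26.161 km
  3: √((0.029·111.32)² + (-0.075·68.68)²) = √(10.42179 + 26.53280) = 6.079 km
  4: √((-0.201·111.32)² + (0.458·68.68)²) = √(500.65495 + 989.44471) = 38.602 km
  5: √((0.116·111.32)² + (-0.071·68.68)²) = √(166.74867 + 23.77811) = 13.803 km
  → nearest: 3 (6.079 km)
R at 52.196°N, 12.602°E:
  1: √((-0.589·111.32)² + (-0.361·68.68)²) = √(4299.09443 + 614.71665) = 70.099 km
  2: √((-0.494·111.32)² + (-0.046·68.68)²) = √(3024.12886 + 9.98105) = 55.083 km
  3: √((-0.390·111.32)² + (-0.482·68.68)²) = √(1884.84486 + 1095.85893) = 54.596 km
  4: √((-0.620·111.32)² + (0.051·68.68)²) = √(4763.53954 + 12.26877) = 69.107 km
  5: √((-0.303·111.32)² + (-0.478·68.68)²) = √(1137.71020 + 1077.74587) = 47.069 km
  → nearest: 5 (47.069 km)
S at 52.003°N, 12.365°E:
  1: √((-0.396·111.32)² + (-0.124·68.68)²) = √(1943.28620 + 72.52771) = 44.898 km
  2: √((-0.301·111.32)² + (0.191·68.68)²) = √(1122.74049 + 172.07878) = 35.984 km
  3: √((-0.197·111.32)² + (-0.245·68.68)²) = √(480.92665 + 283.13447) = 27.642 km
  4: √((-0.427·111.32)² + (0.288·68.68)²) = √(2259.44693 + 391.24207) = 51.485 km
  5: √((-0.110·111.32)² + (-0.241·68.68)²) = √(149.94492 + 273.96473) = 20.589 km
  → nearest: 5 (20.589 km)

P→5; Q→3; R→5; S→5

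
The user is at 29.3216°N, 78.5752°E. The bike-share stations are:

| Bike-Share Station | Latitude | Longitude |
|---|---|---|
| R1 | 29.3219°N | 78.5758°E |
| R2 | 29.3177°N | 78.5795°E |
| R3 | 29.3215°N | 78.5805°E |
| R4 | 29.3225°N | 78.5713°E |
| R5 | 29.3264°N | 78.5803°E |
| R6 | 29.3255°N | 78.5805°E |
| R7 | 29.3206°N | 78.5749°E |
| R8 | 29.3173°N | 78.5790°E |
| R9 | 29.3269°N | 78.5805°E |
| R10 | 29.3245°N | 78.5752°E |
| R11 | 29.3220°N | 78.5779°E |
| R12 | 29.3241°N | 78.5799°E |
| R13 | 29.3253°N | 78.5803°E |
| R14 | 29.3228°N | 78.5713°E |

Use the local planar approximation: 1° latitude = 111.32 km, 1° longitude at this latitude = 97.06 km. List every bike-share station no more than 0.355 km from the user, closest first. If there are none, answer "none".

R1, R7, R11, R10

Distances from 29.3216°N, 78.5752°E:
R1: 0.0671 km
R2: 0.6022 km
R3: 0.5145 km
R4: 0.3916 km
R5: 0.7284 km
R6: 0.6731 km
R7: 0.1151 km
R8: 0.6043 km
R9: 0.7828 km
R10: 0.3228 km
R11: 0.2658 km
R12: 0.5344 km
R13: 0.6440 km
R14: 0.4014 km
Threshold 0.355 km: R1 (0.0671 km), R7 (0.1151 km), R11 (0.2658 km), R10 (0.3228 km) are within range.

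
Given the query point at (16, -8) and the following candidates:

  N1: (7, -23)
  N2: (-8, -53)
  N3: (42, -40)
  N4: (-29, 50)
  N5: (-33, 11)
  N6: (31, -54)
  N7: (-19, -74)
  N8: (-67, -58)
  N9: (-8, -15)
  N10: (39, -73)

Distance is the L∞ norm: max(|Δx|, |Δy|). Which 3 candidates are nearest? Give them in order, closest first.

Distances from (16, -8):
N1: 15
N2: 45
N3: 32
N4: 58
N5: 49
N6: 46
N7: 66
N8: 83
N9: 24
N10: 65
Sorted: N1 (15) < N9 (24) < N3 (32) < N2 (45) < N6 (46) < …

N1, N9, N3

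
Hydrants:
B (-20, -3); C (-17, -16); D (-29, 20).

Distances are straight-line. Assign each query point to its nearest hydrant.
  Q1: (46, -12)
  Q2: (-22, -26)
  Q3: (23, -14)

Q1 at (46, -12):
  B: √((-66)² + (9)²) = √(4356.000 + 81.000) = 66.6
  C: √((-63)² + (-4)²) = √(3969.000 + 16.000) = 63.1
  D: √((-75)² + (32)²) = √(5625.000 + 1024.000) = 81.5
  → nearest: C (63.1)
Q2 at (-22, -26):
  B: √((2)² + (23)²) = √(4.000 + 529.000) = 23.1
  C: √((5)² + (10)²) = √(25.000 + 100.000) = 11.2
  D: √((-7)² + (46)²) = √(49.000 + 2116.000) = 46.5
  → nearest: C (11.2)
Q3 at (23, -14):
  B: √((-43)² + (11)²) = √(1849.000 + 121.000) = 44.4
  C: √((-40)² + (-2)²) = √(1600.000 + 4.000) = 40.0
  D: √((-52)² + (34)²) = √(2704.000 + 1156.000) = 62.1
  → nearest: C (40.0)

Q1→C; Q2→C; Q3→C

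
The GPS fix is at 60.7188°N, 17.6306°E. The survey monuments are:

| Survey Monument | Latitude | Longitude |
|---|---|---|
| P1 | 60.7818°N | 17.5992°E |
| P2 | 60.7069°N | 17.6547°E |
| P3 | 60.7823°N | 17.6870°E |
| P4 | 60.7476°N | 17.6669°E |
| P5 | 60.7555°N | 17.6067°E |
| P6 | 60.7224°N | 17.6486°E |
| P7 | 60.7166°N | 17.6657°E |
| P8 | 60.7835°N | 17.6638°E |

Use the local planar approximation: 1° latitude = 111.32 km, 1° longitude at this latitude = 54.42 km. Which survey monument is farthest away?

Distances from 60.7188°N, 17.6306°E:
P1: 7.2183 km
P2: 1.8641 km
P3: 7.7064 km
P4: 3.7658 km
P5: 4.2875 km
P6: 1.0584 km
P7: 1.9258 km
P8: 7.4256 km
Maximum: P3 at 7.7064 km.

P3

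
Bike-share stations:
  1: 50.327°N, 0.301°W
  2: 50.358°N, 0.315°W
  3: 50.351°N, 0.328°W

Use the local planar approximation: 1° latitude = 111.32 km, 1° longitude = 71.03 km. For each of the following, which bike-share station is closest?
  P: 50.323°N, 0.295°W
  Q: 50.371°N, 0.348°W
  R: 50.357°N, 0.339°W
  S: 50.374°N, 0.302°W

P at 50.323°N, 0.295°W:
  1: √((0.004·111.32)² + (-0.006·71.03)²) = √(0.19827 + 0.18163) = 0.616 km
  2: √((0.035·111.32)² + (-0.020·71.03)²) = √(15.18037 + 2.01810) = 4.147 km
  3: √((0.028·111.32)² + (-0.033·71.03)²) = √(9.71544 + 5.49429) = 3.900 km
  → nearest: 1 (0.616 km)
Q at 50.371°N, 0.348°W:
  1: √((-0.044·111.32)² + (0.047·71.03)²) = √(23.99119 + 11.14498) = 5.928 km
  2: √((-0.013·111.32)² + (0.033·71.03)²) = √(2.09427 + 5.49429) = 2.755 km
  3: √((-0.020·111.32)² + (0.020·71.03)²) = √(4.95686 + 2.01810) = 2.641 km
  → nearest: 3 (2.641 km)
R at 50.357°N, 0.339°W:
  1: √((-0.030·111.32)² + (0.038·71.03)²) = √(11.15293 + 7.28536) = 4.294 km
  2: √((0.001·111.32)² + (0.024·71.03)²) = √(0.01239 + 2.90607) = 1.708 km
  3: √((-0.006·111.32)² + (0.011·71.03)²) = √(0.44612 + 0.61048) = 1.028 km
  → nearest: 3 (1.028 km)
S at 50.374°N, 0.302°W:
  1: √((-0.047·111.32)² + (0.001·71.03)²) = √(27.37424 + 0.00505) = 5.233 km
  2: √((-0.016·111.32)² + (-0.013·71.03)²) = √(3.17239 + 0.85265) = 2.006 km
  3: √((-0.023·111.32)² + (-0.026·71.03)²) = √(6.55544 + 3.41060) = 3.157 km
  → nearest: 2 (2.006 km)

P→1; Q→3; R→3; S→2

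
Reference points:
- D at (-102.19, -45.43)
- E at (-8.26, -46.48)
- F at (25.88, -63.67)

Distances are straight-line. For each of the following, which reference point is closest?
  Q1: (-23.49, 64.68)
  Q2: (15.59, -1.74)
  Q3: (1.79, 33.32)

Q1 at (-23.49, 64.68):
  D: √((-78.70)² + (-110.11)²) = √(6193.6900 + 12124.2121) = 135.34
  E: √((15.23)² + (-111.16)²) = √(231.9529 + 12356.5456) = 112.20
  F: √((49.37)² + (-128.35)²) = √(2437.3969 + 16473.7225) = 137.52
  → nearest: E (112.20)
Q2 at (15.59, -1.74):
  D: √((-117.78)² + (-43.69)²) = √(13872.1284 + 1908.8161) = 125.62
  E: √((-23.85)² + (-44.74)²) = √(568.8225 + 2001.6676) = 50.70
  F: √((10.29)² + (-61.93)²) = √(105.8841 + 3835.3249) = 62.78
  → nearest: E (50.70)
Q3 at (1.79, 33.32):
  D: √((-103.98)² + (-78.75)²) = √(10811.8404 + 6201.5625) = 130.44
  E: √((-10.05)² + (-79.80)²) = √(101.0025 + 6368.0400) = 80.43
  F: √((24.09)² + (-96.99)²) = √(580.3281 + 9407.0601) = 99.94
  → nearest: E (80.43)

Q1→E; Q2→E; Q3→E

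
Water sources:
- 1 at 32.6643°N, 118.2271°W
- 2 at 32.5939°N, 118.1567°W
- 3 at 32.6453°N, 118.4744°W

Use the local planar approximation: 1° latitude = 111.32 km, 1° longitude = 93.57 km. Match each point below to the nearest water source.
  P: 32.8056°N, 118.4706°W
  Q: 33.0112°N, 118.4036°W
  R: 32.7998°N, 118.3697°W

P at 32.8056°N, 118.4706°W:
  1: √((-0.1413·111.32)² + (0.2435·93.57)²) = √(247.417674 + 519.124099) = 27.6865 km
  2: √((-0.2117·111.32)² + (0.3139·93.57)²) = √(555.377283 + 862.692238) = 37.6573 km
  3: √((-0.1603·111.32)² + (-0.0038·93.57)²) = √(318.429606 + 0.126427) = 17.8481 km
  → nearest: 3 (17.8481 km)
Q at 33.0112°N, 118.4036°W:
  1: √((-0.3469·111.32)² + (0.1765·93.57)²) = √(1491.265583 + 272.748693) = 42.0002 km
  2: √((-0.4173·111.32)² + (0.2469·93.57)²) = √(2157.958879 + 533.722411) = 51.8814 km
  3: √((-0.3659·111.32)² + (-0.0708·93.57)²) = √(1659.094846 + 43.887392) = 41.2672 km
  → nearest: 3 (41.2672 km)
R at 32.7998°N, 118.3697°W:
  1: √((-0.1355·111.32)² + (0.1426·93.57)²) = √(227.522832 + 178.037837) = 20.1385 km
  2: √((-0.2059·111.32)² + (0.2130·93.57)²) = √(525.362523 + 397.221243) = 30.3741 km
  3: √((-0.1545·111.32)² + (-0.1047·93.57)²) = √(295.803537 + 95.976879) = 19.7934 km
  → nearest: 3 (19.7934 km)

P→3; Q→3; R→3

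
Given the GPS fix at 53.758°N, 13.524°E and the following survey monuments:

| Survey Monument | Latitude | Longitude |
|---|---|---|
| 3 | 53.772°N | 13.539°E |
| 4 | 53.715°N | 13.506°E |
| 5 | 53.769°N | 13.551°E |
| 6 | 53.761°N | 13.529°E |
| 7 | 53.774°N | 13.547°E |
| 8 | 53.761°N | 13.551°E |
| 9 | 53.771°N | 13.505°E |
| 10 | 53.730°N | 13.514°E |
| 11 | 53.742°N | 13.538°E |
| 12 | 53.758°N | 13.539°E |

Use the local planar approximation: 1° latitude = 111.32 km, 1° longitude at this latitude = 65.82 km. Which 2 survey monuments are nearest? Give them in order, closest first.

6, 12

Distances from 53.758°N, 13.524°E:
3: 1.845 km
4: 4.931 km
5: 2.158 km
6: 0.469 km
7: 2.338 km
8: 1.808 km
9: 1.913 km
10: 3.186 km
11: 2.005 km
12: 0.987 km
Sorted: 6 (0.469 km) < 12 (0.987 km) < 8 (1.808 km) < 3 (1.845 km) < …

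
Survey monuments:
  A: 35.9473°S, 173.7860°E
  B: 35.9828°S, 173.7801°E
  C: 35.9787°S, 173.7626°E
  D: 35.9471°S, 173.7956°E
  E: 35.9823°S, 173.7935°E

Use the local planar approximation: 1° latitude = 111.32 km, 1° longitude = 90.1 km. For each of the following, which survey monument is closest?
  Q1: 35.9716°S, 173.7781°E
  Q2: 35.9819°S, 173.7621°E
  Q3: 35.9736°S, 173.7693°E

Q1 at 35.9716°S, 173.7781°E:
  A: √((0.0243·111.32)² + (0.0079·90.1)²) = √(7.317436 + 0.506645) = 2.7972 km
  B: √((-0.0112·111.32)² + (0.0020·90.1)²) = √(1.554470 + 0.032472) = 1.2597 km
  C: √((-0.0071·111.32)² + (-0.0155·90.1)²) = √(0.624688 + 1.950352) = 1.6047 km
  D: √((0.0245·111.32)² + (0.0175·90.1)²) = √(7.438383 + 2.486141) = 3.1503 km
  E: √((-0.0107·111.32)² + (0.0154·90.1)²) = √(1.418776 + 1.925267) = 1.8287 km
  → nearest: B (1.2597 km)
Q2 at 35.9819°S, 173.7621°E:
  A: √((0.0346·111.32)² + (0.0239·90.1)²) = √(14.835377 + 4.637088) = 4.4128 km
  B: √((-0.0009·111.32)² + (0.0180·90.1)²) = √(0.010038 + 2.630235) = 1.6249 km
  C: √((0.0032·111.32)² + (0.0005·90.1)²) = √(0.126896 + 0.002030) = 0.3591 km
  D: √((0.0348·111.32)² + (0.0335·90.1)²) = √(15.007380 + 9.110437) = 4.9110 km
  E: √((-0.0004·111.32)² + (0.0314·90.1)²) = √(0.001983 + 8.004033) = 2.8295 km
  → nearest: C (0.3591 km)
Q3 at 35.9736°S, 173.7693°E:
  A: √((0.0263·111.32)² + (0.0167·90.1)²) = √(8.571521 + 2.264032) = 3.2917 km
  B: √((-0.0092·111.32)² + (0.0108·90.1)²) = √(1.048871 + 0.946885) = 1.4127 km
  C: √((-0.0051·111.32)² + (-0.0067·90.1)²) = √(0.322320 + 0.364417) = 0.8287 km
  D: √((0.0265·111.32)² + (0.0263·90.1)²) = √(8.702382 + 5.615146) = 3.7839 km
  E: √((-0.0087·111.32)² + (0.0242·90.1)²) = √(0.937961 + 4.754231) = 2.3858 km
  → nearest: C (0.8287 km)

Q1→B; Q2→C; Q3→C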